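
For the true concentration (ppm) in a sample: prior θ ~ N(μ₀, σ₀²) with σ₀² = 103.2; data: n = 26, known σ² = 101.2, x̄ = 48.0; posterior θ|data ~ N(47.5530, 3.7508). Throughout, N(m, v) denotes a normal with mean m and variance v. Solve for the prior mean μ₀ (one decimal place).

μ₀ = 35.7

The posterior mean is a precision-weighted average: μ_n = (τ₀μ₀ + τ_data·x̄)/(τ₀+τ_data), with τ₀=1/σ₀² and τ_data=n/σ².
Here τ₀ = 1/103.2 = 0.009690 and τ_data = 26/101.2 = 0.256917, so τ_n = 0.266607.
Rearranging for μ₀: μ₀ = (μ_n·τ_n − τ_data·x̄)/τ₀ = (47.5530·0.266607 − 0.256917·48.0) / 0.009690 = 0.345947/0.009690 ≈ 35.7.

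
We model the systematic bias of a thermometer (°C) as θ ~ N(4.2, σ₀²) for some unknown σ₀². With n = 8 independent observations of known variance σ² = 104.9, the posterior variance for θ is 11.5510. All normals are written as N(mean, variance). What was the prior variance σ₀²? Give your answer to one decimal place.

Posterior precision equals prior precision plus data precision: 1/σ_n² = 1/σ₀² + n/σ².
So 1/σ₀² = 1/11.5510 − 8/104.9 = 0.086573 − 0.076263 = 0.010310.
Hence σ₀² = 1/0.010310 ≈ 97.0.

σ₀² = 97.0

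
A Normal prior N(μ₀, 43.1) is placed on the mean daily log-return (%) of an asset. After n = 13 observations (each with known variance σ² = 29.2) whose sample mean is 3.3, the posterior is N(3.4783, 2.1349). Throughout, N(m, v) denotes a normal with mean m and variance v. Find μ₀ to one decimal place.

The posterior mean is a precision-weighted average: μ_n = (τ₀μ₀ + τ_data·x̄)/(τ₀+τ_data), with τ₀=1/σ₀² and τ_data=n/σ².
Here τ₀ = 1/43.1 = 0.023202 and τ_data = 13/29.2 = 0.445205, so τ_n = 0.468407.
Rearranging for μ₀: μ₀ = (μ_n·τ_n − τ_data·x̄)/τ₀ = (3.4783·0.468407 − 0.445205·3.3) / 0.023202 = 0.160084/0.023202 ≈ 6.9.

μ₀ = 6.9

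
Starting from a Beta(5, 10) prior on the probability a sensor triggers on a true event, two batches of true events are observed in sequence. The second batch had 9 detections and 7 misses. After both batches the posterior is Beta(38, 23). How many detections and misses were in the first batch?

24 detections and 6 misses

Because Beta–binomial updating is additive in the counts, the combined data contributed (α_post−α_prior, β_post−β_prior) successes and failures.
Total across both batches: 38−5=33 detections, 23−10=13 misses.
Subtract the second batch: 33−9=24 detections and 13−7=6 misses.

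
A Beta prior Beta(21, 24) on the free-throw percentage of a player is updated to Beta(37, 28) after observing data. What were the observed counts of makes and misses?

16 makes and 4 misses

Under Beta–binomial conjugacy the posterior parameters are (α+s, β+f).
Match parameters: s=37−21=16, f=28−24=4.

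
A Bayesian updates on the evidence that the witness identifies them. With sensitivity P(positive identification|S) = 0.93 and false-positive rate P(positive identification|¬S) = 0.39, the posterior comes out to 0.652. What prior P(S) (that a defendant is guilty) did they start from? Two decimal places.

P(S) = 0.44

In odds form, posterior odds = prior odds × likelihood ratio, so prior odds = posterior odds ÷ LR.
Posterior odds = 0.652/(1−0.652) = 1.8736. LR = 0.93/0.39 = 2.3846.
Prior odds = 1.8736/2.3846 = 0.7857, so P(S) = 0.7857/(1+0.7857) ≈ 0.44.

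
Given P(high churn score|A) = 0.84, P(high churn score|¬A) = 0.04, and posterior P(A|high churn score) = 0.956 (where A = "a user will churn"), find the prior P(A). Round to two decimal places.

P(A) = 0.51

In odds form, posterior odds = prior odds × likelihood ratio, so prior odds = posterior odds ÷ LR.
Posterior odds = 0.956/(1−0.956) = 21.7273. LR = 0.84/0.04 = 21.0000.
Prior odds = 21.7273/21.0000 = 1.0346, so P(A) = 1.0346/(1+1.0346) ≈ 0.51.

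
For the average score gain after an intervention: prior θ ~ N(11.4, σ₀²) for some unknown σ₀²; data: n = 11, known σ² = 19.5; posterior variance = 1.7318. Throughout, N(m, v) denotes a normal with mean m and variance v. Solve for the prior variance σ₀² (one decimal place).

For the Normal–Normal model with known σ², precisions add: τ_n = τ₀ + n/σ².
So 1/σ₀² = 1/1.7318 − 11/19.5 = 0.577434 − 0.564103 = 0.013331.
Hence σ₀² = 1/0.013331 ≈ 75.0.

σ₀² = 75.0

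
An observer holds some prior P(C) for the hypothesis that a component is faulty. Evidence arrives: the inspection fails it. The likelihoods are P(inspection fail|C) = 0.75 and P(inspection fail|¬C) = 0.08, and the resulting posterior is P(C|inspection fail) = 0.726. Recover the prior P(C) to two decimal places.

Bayes' rule in odds form gives O(C|E) = O(C)·[P(E|C)/P(E|¬C)], hence O(C) = O(C|E)/LR.
Posterior odds = 0.726/(1−0.726) = 2.6496. LR = 0.75/0.08 = 9.3750.
Prior odds = 2.6496/9.3750 = 0.2826, so P(C) = 0.2826/(1+0.2826) ≈ 0.22.

P(C) = 0.22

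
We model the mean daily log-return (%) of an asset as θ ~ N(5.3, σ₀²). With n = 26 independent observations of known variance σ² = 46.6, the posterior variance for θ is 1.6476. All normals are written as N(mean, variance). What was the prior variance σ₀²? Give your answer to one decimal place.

σ₀² = 20.4

Posterior precision equals prior precision plus data precision: 1/σ_n² = 1/σ₀² + n/σ².
So 1/σ₀² = 1/1.6476 − 26/46.6 = 0.606943 − 0.557940 = 0.049003.
Hence σ₀² = 1/0.049003 ≈ 20.4.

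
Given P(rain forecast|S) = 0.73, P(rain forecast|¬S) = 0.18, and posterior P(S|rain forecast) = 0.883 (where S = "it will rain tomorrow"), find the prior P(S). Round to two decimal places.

In odds form, posterior odds = prior odds × likelihood ratio, so prior odds = posterior odds ÷ LR.
Posterior odds = 0.883/(1−0.883) = 7.5470. LR = 0.73/0.18 = 4.0556.
Prior odds = 7.5470/4.0556 = 1.8609, so P(S) = 1.8609/(1+1.8609) ≈ 0.65.

P(S) = 0.65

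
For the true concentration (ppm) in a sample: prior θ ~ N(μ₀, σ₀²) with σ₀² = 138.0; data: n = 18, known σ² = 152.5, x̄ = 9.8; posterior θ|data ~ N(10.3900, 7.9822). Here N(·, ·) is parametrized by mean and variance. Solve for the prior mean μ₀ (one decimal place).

The posterior mean is a precision-weighted average: μ_n = (τ₀μ₀ + τ_data·x̄)/(τ₀+τ_data), with τ₀=1/σ₀² and τ_data=n/σ².
Here τ₀ = 1/138.0 = 0.007246 and τ_data = 18/152.5 = 0.118033, so τ_n = 0.125279.
Rearranging for μ₀: μ₀ = (μ_n·τ_n − τ_data·x̄)/τ₀ = (10.3900·0.125279 − 0.118033·9.8) / 0.007246 = 0.144925/0.007246 ≈ 20.0.

μ₀ = 20.0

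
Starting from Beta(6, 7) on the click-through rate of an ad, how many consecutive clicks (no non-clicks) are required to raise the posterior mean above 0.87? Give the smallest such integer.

k = 41

After k clicks and 0 non-clicks the posterior is Beta(6+k, 7), with mean (6+k)/(6+7+k).
Set (6+k)/(13+k) > 0.87 and solve: k > (0.87·13 − 6)/(1 − 0.87) = 40.846.
The smallest integer exceeding 40.846 is 41.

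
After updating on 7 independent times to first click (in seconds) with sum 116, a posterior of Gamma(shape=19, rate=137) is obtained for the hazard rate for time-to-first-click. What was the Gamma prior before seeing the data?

Gamma(shape=12, rate=21)

For an exponential likelihood with a Gamma(α, β) prior on the rate, n observations with total T give posterior Gamma(α+n, β+T).
So α = 19 − 7 = 12 and β = 137 − 116 = 21.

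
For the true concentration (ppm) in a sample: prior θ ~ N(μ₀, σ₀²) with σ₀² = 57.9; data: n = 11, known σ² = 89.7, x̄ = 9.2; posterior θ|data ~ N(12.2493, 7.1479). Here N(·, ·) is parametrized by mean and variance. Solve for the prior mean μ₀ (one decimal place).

With known observation variance, the Normal–Normal posterior has precision τ_n = τ₀ + n/σ² and mean μ_n = (τ₀μ₀ + (n/σ²)x̄)/τ_n.
Here τ₀ = 1/57.9 = 0.017271 and τ_data = 11/89.7 = 0.122631, so τ_n = 0.139902.
Rearranging for μ₀: μ₀ = (μ_n·τ_n − τ_data·x̄)/τ₀ = (12.2493·0.139902 − 0.122631·9.2) / 0.017271 = 0.585496/0.017271 ≈ 33.9.

μ₀ = 33.9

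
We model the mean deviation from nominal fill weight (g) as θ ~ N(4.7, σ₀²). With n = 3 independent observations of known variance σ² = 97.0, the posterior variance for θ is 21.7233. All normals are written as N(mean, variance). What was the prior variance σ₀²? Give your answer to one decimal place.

σ₀² = 66.2

For the Normal–Normal model with known σ², precisions add: τ_n = τ₀ + n/σ².
So 1/σ₀² = 1/21.7233 − 3/97.0 = 0.046034 − 0.030928 = 0.015106.
Hence σ₀² = 1/0.015106 ≈ 66.2.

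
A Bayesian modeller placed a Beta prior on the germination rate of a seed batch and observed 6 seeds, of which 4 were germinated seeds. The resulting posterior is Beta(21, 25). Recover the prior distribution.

Beta(17, 23)

Beta is conjugate to the binomial likelihood: posterior = Beta(α+s, β+f).
Subtract the data counts: 21−4=17, 25−2=23.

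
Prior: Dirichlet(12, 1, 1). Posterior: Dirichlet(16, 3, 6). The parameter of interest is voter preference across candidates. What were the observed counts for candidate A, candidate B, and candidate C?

counts (4, 2, 5)

For a Dirichlet(α) prior with multinomial counts c, the posterior is Dirichlet(α + c) componentwise.
Counts are posterior − prior componentwise: 16−12=4, 3−1=2, 6−1=5.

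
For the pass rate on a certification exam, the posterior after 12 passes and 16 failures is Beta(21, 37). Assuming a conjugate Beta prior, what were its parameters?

Beta is conjugate to the binomial likelihood: posterior = Beta(α+s, β+f).
Subtract the data counts: 21−12=9, 37−16=21.

Beta(9, 21)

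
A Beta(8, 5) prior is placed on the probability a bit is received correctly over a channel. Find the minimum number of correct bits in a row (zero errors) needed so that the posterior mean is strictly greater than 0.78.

k = 10

After k correct bits and 0 errors the posterior is Beta(8+k, 5), with mean (8+k)/(8+5+k).
Set (8+k)/(13+k) > 0.78 and solve: k > (0.78·13 − 8)/(1 − 0.78) = 9.727.
The smallest integer exceeding 9.727 is 10, and checking k=10: (18)/(23) = 0.7826 > 0.78.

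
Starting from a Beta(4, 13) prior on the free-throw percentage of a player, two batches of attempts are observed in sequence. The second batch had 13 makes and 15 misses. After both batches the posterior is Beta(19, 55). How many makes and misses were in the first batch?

Sequential conjugate updates are equivalent to a single update on the pooled data, so total successes = posterior α − prior α and total failures = posterior β − prior β.
Total across both batches: 19−4=15 makes, 55−13=42 misses.
Subtract the second batch: 15−13=2 makes and 42−15=27 misses.

2 makes and 27 misses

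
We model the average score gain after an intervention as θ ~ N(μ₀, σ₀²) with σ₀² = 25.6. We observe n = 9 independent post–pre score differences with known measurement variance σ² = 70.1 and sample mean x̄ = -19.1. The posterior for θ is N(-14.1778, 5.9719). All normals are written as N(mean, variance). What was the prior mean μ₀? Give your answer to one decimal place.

With known observation variance, the Normal–Normal posterior has precision τ_n = τ₀ + n/σ² and mean μ_n = (τ₀μ₀ + (n/σ²)x̄)/τ_n.
Here τ₀ = 1/25.6 = 0.039062 and τ_data = 9/70.1 = 0.128388, so τ_n = 0.167450.
Rearranging for μ₀: μ₀ = (μ_n·τ_n − τ_data·x̄)/τ₀ = (-14.1778·0.167450 − 0.128388·-19.1) / 0.039062 = 0.078138/0.039062 ≈ 2.0.

μ₀ = 2.0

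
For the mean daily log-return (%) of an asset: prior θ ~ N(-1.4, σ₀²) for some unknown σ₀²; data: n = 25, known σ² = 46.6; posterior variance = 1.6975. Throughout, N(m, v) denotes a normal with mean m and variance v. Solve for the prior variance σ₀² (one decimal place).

σ₀² = 19.0

Posterior precision equals prior precision plus data precision: 1/σ_n² = 1/σ₀² + n/σ².
So 1/σ₀² = 1/1.6975 − 25/46.6 = 0.589102 − 0.536481 = 0.052621.
Hence σ₀² = 1/0.052621 ≈ 19.0.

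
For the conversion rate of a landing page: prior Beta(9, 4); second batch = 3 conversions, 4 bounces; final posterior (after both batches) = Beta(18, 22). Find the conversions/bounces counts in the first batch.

Because Beta–binomial updating is additive in the counts, the combined data contributed (α_post−α_prior, β_post−β_prior) successes and failures.
Total across both batches: 18−9=9 conversions, 22−4=18 bounces.
Subtract the second batch: 9−3=6 conversions and 18−4=14 bounces.

6 conversions and 14 bounces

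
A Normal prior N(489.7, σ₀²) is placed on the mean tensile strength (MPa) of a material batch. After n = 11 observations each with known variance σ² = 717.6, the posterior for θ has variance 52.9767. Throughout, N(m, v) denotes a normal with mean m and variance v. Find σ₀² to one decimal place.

Posterior precision equals prior precision plus data precision: 1/σ_n² = 1/σ₀² + n/σ².
So 1/σ₀² = 1/52.9767 − 11/717.6 = 0.018876 − 0.015329 = 0.003547.
Hence σ₀² = 1/0.003547 ≈ 281.9.

σ₀² = 281.9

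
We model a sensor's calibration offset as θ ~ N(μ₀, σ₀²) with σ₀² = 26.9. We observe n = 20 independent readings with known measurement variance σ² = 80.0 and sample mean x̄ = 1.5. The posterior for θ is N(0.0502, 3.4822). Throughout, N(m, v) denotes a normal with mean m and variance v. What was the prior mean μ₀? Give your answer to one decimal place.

μ₀ = -9.7

With known observation variance, the Normal–Normal posterior has precision τ_n = τ₀ + n/σ² and mean μ_n = (τ₀μ₀ + (n/σ²)x̄)/τ_n.
Here τ₀ = 1/26.9 = 0.037175 and τ_data = 20/80.0 = 0.250000, so τ_n = 0.287175.
Rearranging for μ₀: μ₀ = (μ_n·τ_n − τ_data·x̄)/τ₀ = (0.0502·0.287175 − 0.250000·1.5) / 0.037175 = -0.360584/0.037175 ≈ -9.7.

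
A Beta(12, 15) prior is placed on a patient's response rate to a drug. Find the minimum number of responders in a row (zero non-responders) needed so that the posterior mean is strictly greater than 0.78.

k = 42

After k responders and 0 non-responders the posterior is Beta(12+k, 15), with mean (12+k)/(12+15+k).
Set (12+k)/(27+k) > 0.78 and solve: k > (0.78·27 − 12)/(1 − 0.78) = 41.182.
The smallest integer exceeding 41.182 is 42, and checking k=42: (54)/(69) = 0.7826 > 0.78.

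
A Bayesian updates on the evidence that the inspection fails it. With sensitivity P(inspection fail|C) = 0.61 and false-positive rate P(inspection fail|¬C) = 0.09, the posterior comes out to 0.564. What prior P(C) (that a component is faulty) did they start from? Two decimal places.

P(C) = 0.16

In odds form, posterior odds = prior odds × likelihood ratio, so prior odds = posterior odds ÷ LR.
Posterior odds = 0.564/(1−0.564) = 1.2936. LR = 0.61/0.09 = 6.7778.
Prior odds = 1.2936/6.7778 = 0.1909, so P(C) = 0.1909/(1+0.1909) ≈ 0.16.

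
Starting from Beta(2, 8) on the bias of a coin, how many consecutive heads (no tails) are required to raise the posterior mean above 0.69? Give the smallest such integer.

After k heads and 0 tails the posterior is Beta(2+k, 8), with mean (2+k)/(2+8+k).
Set (2+k)/(10+k) > 0.69 and solve: k > (0.69·10 − 2)/(1 − 0.69) = 15.806.
The smallest integer exceeding 15.806 is 16, and checking k=16: (18)/(26) = 0.6923 > 0.69.

k = 16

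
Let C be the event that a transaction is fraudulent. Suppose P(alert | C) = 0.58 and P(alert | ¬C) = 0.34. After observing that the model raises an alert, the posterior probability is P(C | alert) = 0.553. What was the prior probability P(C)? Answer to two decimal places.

In odds form, posterior odds = prior odds × likelihood ratio, so prior odds = posterior odds ÷ LR.
Posterior odds = 0.553/(1−0.553) = 1.2371. LR = 0.58/0.34 = 1.7059.
Prior odds = 1.2371/1.7059 = 0.7252, so P(C) = 0.7252/(1+0.7252) ≈ 0.42.

P(C) = 0.42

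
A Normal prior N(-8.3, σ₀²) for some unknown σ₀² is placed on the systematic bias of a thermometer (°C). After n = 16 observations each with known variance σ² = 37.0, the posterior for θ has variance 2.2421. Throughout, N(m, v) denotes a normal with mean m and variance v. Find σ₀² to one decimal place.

σ₀² = 73.6

Posterior precision equals prior precision plus data precision: 1/σ_n² = 1/σ₀² + n/σ².
So 1/σ₀² = 1/2.2421 − 16/37.0 = 0.446010 − 0.432432 = 0.013578.
Hence σ₀² = 1/0.013578 ≈ 73.6.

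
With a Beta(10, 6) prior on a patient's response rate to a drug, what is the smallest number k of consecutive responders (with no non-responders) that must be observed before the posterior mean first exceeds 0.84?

After k responders and 0 non-responders the posterior is Beta(10+k, 6), with mean (10+k)/(10+6+k).
Set (10+k)/(16+k) > 0.84 and solve: k > (0.84·16 − 10)/(1 − 0.84) = 21.500.
The smallest integer exceeding 21.500 is 22, and checking k=22: (32)/(38) = 0.8421 > 0.84.

k = 22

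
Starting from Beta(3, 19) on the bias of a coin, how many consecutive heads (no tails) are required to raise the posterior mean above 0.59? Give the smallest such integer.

k = 25

After k heads and 0 tails the posterior is Beta(3+k, 19), with mean (3+k)/(3+19+k).
Set (3+k)/(22+k) > 0.59 and solve: k > (0.59·22 − 3)/(1 − 0.59) = 24.341.
The smallest integer exceeding 24.341 is 25, and checking k=25: (28)/(47) = 0.5957 > 0.59.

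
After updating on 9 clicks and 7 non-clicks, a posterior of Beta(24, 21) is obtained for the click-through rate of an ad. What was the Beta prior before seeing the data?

Under Beta–binomial conjugacy the posterior parameters are (α+s, β+f).
So α = 24 − 9 = 15 and β = 21 − 7 = 14.

Beta(15, 14)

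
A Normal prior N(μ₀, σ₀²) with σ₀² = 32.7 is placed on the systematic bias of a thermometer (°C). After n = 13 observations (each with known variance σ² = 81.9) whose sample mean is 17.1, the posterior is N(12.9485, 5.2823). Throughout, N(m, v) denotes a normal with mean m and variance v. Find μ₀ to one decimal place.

μ₀ = -8.6

The posterior mean is a precision-weighted average: μ_n = (τ₀μ₀ + τ_data·x̄)/(τ₀+τ_data), with τ₀=1/σ₀² and τ_data=n/σ².
Here τ₀ = 1/32.7 = 0.030581 and τ_data = 13/81.9 = 0.158730, so τ_n = 0.189311.
Rearranging for μ₀: μ₀ = (μ_n·τ_n − τ_data·x̄)/τ₀ = (12.9485·0.189311 − 0.158730·17.1) / 0.030581 = -0.262990/0.030581 ≈ -8.6.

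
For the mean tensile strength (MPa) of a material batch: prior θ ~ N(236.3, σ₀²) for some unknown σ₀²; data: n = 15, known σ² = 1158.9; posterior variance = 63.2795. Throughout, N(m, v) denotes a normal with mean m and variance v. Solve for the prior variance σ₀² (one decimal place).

Posterior precision equals prior precision plus data precision: 1/σ_n² = 1/σ₀² + n/σ².
So 1/σ₀² = 1/63.2795 − 15/1158.9 = 0.015803 − 0.012943 = 0.002860.
Hence σ₀² = 1/0.002860 ≈ 349.7.

σ₀² = 349.7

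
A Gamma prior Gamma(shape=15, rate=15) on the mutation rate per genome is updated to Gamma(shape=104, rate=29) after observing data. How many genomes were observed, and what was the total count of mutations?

Gamma–Poisson conjugacy: posterior shape = α + Σxᵢ, posterior rate = β + n.
Matching: Σxᵢ = 104 − 15 = 89 and n = 29 − 15 = 14.

n = 14 genomes with total 89 mutations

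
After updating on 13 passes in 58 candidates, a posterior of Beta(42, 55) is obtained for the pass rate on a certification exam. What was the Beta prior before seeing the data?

A Beta(a, b) prior with s successes and f failures in binomial data gives a Beta(a+s, b+f) posterior.
So a = 42 − 13 = 29 and b = 55 − 45 = 10.

Beta(29, 10)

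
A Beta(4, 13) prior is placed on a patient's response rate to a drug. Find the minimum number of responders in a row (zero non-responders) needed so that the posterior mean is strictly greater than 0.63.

k = 19

After k responders and 0 non-responders the posterior is Beta(4+k, 13), with mean (4+k)/(4+13+k).
Set (4+k)/(17+k) > 0.63 and solve: k > (0.63·17 − 4)/(1 − 0.63) = 18.135.
The smallest integer exceeding 18.135 is 19.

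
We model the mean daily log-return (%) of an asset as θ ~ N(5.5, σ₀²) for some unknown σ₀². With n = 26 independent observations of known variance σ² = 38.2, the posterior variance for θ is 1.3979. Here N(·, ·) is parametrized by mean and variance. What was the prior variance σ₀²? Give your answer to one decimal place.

σ₀² = 28.8

Posterior precision equals prior precision plus data precision: 1/σ_n² = 1/σ₀² + n/σ².
So 1/σ₀² = 1/1.3979 − 26/38.2 = 0.715359 − 0.680628 = 0.034731.
Hence σ₀² = 1/0.034731 ≈ 28.8.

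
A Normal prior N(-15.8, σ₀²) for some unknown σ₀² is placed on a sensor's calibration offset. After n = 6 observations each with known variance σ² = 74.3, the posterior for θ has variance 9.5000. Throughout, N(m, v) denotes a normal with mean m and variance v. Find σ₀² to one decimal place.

Posterior precision equals prior precision plus data precision: 1/σ_n² = 1/σ₀² + n/σ².
So 1/σ₀² = 1/9.5000 − 6/74.3 = 0.105263 − 0.080754 = 0.024509.
Hence σ₀² = 1/0.024509 ≈ 40.8.

σ₀² = 40.8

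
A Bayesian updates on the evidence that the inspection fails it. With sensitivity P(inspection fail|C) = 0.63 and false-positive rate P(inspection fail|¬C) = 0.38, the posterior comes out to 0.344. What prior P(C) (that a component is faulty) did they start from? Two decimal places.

P(C) = 0.24

In odds form, posterior odds = prior odds × likelihood ratio, so prior odds = posterior odds ÷ LR.
Posterior odds = 0.344/(1−0.344) = 0.5244. LR = 0.63/0.38 = 1.6579.
Prior odds = 0.5244/1.6579 = 0.3163, so P(C) = 0.3163/(1+0.3163) ≈ 0.24.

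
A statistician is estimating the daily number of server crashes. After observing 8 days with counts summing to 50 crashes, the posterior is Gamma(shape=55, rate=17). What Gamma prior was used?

A Gamma(α, β) prior (rate parametrization) on a Poisson rate with n observations summing to S gives posterior Gamma(α+S, β+n).
So α = 55 − 50 = 5 and β = 17 − 8 = 9.

Gamma(shape=5, rate=9)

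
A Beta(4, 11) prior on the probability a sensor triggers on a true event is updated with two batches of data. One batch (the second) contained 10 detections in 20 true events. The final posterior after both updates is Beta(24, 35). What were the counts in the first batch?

Because Beta–binomial updating is additive in the counts, the combined data contributed (α_post−α_prior, β_post−β_prior) successes and failures.
Total across both batches: 24−4=20 detections, 35−11=24 misses.
Subtract the second batch: 20−10=10 detections and 24−10=14 misses.

10 detections and 14 misses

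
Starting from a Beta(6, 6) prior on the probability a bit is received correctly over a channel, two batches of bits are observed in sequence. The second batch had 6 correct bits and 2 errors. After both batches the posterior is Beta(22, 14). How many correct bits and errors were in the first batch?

Sequential conjugate updates are equivalent to a single update on the pooled data, so total successes = posterior α − prior α and total failures = posterior β − prior β.
Total across both batches: 22−6=16 correct bits, 14−6=8 errors.
Subtract the second batch: 16−6=10 correct bits and 8−2=6 errors.

10 correct bits and 6 errors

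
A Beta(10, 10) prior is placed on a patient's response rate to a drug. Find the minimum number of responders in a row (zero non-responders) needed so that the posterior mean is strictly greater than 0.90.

After k responders and 0 non-responders the posterior is Beta(10+k, 10), with mean (10+k)/(10+10+k).
Set (10+k)/(20+k) > 0.90 and solve: k > (0.90·20 − 10)/(1 − 0.90) = 80.000.
The smallest integer exceeding 80.000 is 81.

k = 81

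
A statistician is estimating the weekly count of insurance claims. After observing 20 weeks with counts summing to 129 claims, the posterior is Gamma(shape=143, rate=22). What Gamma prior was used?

A Gamma(α, β) prior (rate parametrization) on a Poisson rate with n observations summing to S gives posterior Gamma(α+S, β+n).
So α = 143 − 129 = 14 and β = 22 − 20 = 2.

Gamma(shape=14, rate=2)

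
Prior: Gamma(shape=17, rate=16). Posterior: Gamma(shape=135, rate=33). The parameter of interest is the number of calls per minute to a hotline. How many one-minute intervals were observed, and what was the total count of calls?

n = 17 one-minute intervals with total 118 calls

A Gamma(α, β) prior (rate parametrization) on a Poisson rate with n observations summing to S gives posterior Gamma(α+S, β+n).
Matching: Σxᵢ = 135 − 17 = 118 and n = 33 − 16 = 17.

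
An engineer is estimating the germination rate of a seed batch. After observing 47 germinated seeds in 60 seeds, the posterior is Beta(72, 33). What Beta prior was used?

A Beta(a, b) prior with s successes and f failures in binomial data gives a Beta(a+s, b+f) posterior.
So a = 72 − 47 = 25 and b = 33 − 13 = 20.

Beta(25, 20)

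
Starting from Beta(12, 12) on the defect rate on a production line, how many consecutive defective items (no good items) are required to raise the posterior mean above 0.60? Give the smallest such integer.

k = 7

After k defective items and 0 good items the posterior is Beta(12+k, 12), with mean (12+k)/(12+12+k).
Set (12+k)/(24+k) > 0.60 and solve: k > (0.60·24 − 12)/(1 − 0.60) = 6.000.
The smallest integer exceeding 6.000 is 7, and checking k=7: (19)/(31) = 0.6129 > 0.60.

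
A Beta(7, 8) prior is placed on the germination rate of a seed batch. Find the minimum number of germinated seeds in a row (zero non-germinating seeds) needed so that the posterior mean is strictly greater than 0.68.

After k germinated seeds and 0 non-germinating seeds the posterior is Beta(7+k, 8), with mean (7+k)/(7+8+k).
Set (7+k)/(15+k) > 0.68 and solve: k > (0.68·15 − 7)/(1 − 0.68) = 10.000.
The smallest integer exceeding 10.000 is 11, and checking k=11: (18)/(26) = 0.6923 > 0.68.

k = 11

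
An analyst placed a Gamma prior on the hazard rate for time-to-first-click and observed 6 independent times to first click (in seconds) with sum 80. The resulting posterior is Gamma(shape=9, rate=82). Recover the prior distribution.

Gamma(shape=3, rate=2)

For an exponential likelihood with a Gamma(α, β) prior on the rate, n observations with total T give posterior Gamma(α+n, β+T).
So α = 9 − 6 = 3 and β = 82 − 80 = 2.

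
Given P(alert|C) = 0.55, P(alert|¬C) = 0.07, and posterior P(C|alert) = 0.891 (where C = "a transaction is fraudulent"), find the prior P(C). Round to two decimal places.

In odds form, posterior odds = prior odds × likelihood ratio, so prior odds = posterior odds ÷ LR.
Posterior odds = 0.891/(1−0.891) = 8.1743. LR = 0.55/0.07 = 7.8571.
Prior odds = 8.1743/7.8571 = 1.0404, so P(C) = 1.0404/(1+1.0404) ≈ 0.51.

P(C) = 0.51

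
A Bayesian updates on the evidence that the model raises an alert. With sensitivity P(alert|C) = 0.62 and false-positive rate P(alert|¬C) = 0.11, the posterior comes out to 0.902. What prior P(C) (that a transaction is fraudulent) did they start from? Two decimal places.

In odds form, posterior odds = prior odds × likelihood ratio, so prior odds = posterior odds ÷ LR.
Posterior odds = 0.902/(1−0.902) = 9.2041. LR = 0.62/0.11 = 5.6364.
Prior odds = 9.2041/5.6364 = 1.6330, so P(C) = 1.6330/(1+1.6330) ≈ 0.62.

P(C) = 0.62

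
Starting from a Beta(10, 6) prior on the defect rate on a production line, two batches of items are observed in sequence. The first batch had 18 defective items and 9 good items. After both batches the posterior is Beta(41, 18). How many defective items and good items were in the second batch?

Sequential conjugate updates are equivalent to a single update on the pooled data, so total successes = posterior α − prior α and total failures = posterior β − prior β.
Total across both batches: 41−10=31 defective items, 18−6=12 good items.
Subtract the first batch: 31−18=13 defective items and 12−9=3 good items.

13 defective items and 3 good items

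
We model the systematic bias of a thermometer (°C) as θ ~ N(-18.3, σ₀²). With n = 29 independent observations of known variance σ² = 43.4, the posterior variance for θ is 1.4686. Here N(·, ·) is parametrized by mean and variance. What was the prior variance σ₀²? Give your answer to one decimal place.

For the Normal–Normal model with known σ², precisions add: τ_n = τ₀ + n/σ².
So 1/σ₀² = 1/1.4686 − 29/43.4 = 0.680921 − 0.668203 = 0.012718.
Hence σ₀² = 1/0.012718 ≈ 78.6.

σ₀² = 78.6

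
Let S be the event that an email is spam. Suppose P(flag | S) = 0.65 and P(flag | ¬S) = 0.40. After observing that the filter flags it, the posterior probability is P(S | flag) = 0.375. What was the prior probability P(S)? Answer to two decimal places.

P(S) = 0.27

In odds form, posterior odds = prior odds × likelihood ratio, so prior odds = posterior odds ÷ LR.
Posterior odds = 0.375/(1−0.375) = 0.6000. LR = 0.65/0.40 = 1.6250.
Prior odds = 0.6000/1.6250 = 0.3692, so P(S) = 0.3692/(1+0.3692) ≈ 0.27.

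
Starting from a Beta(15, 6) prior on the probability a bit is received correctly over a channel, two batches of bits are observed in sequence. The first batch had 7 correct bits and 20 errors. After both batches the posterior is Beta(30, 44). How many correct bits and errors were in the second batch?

Sequential conjugate updates are equivalent to a single update on the pooled data, so total successes = posterior α − prior α and total failures = posterior β − prior β.
Total across both batches: 30−15=15 correct bits, 44−6=38 errors.
Subtract the first batch: 15−7=8 correct bits and 38−20=18 errors.

8 correct bits and 18 errors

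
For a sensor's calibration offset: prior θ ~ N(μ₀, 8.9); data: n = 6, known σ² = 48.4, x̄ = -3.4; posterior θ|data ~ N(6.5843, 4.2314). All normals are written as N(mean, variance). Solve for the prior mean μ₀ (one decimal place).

μ₀ = 17.6

With known observation variance, the Normal–Normal posterior has precision τ_n = τ₀ + n/σ² and mean μ_n = (τ₀μ₀ + (n/σ²)x̄)/τ_n.
Here τ₀ = 1/8.9 = 0.112360 and τ_data = 6/48.4 = 0.123967, so τ_n = 0.236327.
Rearranging for μ₀: μ₀ = (μ_n·τ_n − τ_data·x̄)/τ₀ = (6.5843·0.236327 − 0.123967·-3.4) / 0.112360 = 1.977536/0.112360 ≈ 17.6.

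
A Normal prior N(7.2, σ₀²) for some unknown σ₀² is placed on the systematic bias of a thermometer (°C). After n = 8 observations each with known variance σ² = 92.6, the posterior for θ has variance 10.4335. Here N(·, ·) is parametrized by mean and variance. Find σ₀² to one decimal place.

σ₀² = 105.8

For the Normal–Normal model with known σ², precisions add: τ_n = τ₀ + n/σ².
So 1/σ₀² = 1/10.4335 − 8/92.6 = 0.095845 − 0.086393 = 0.009452.
Hence σ₀² = 1/0.009452 ≈ 105.8.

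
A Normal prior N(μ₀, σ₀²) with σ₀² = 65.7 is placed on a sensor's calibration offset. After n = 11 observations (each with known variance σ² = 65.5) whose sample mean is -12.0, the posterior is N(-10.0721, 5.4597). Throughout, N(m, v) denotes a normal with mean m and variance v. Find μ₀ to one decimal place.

The posterior mean is a precision-weighted average: μ_n = (τ₀μ₀ + τ_data·x̄)/(τ₀+τ_data), with τ₀=1/σ₀² and τ_data=n/σ².
Here τ₀ = 1/65.7 = 0.015221 and τ_data = 11/65.5 = 0.167939, so τ_n = 0.183160.
Rearranging for μ₀: μ₀ = (μ_n·τ_n − τ_data·x̄)/τ₀ = (-10.0721·0.183160 − 0.167939·-12.0) / 0.015221 = 0.170462/0.015221 ≈ 11.2.

μ₀ = 11.2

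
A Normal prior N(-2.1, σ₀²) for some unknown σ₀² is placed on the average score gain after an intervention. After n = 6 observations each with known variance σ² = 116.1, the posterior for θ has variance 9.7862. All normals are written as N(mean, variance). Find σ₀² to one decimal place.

σ₀² = 19.8

For the Normal–Normal model with known σ², precisions add: τ_n = τ₀ + n/σ².
So 1/σ₀² = 1/9.7862 − 6/116.1 = 0.102185 − 0.051680 = 0.050505.
Hence σ₀² = 1/0.050505 ≈ 19.8.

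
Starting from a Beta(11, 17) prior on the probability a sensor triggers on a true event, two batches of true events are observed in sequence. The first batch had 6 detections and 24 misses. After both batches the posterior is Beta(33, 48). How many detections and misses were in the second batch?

Sequential conjugate updates are equivalent to a single update on the pooled data, so total successes = posterior α − prior α and total failures = posterior β − prior β.
Total across both batches: 33−11=22 detections, 48−17=31 misses.
Subtract the first batch: 22−6=16 detections and 31−24=7 misses.

16 detections and 7 misses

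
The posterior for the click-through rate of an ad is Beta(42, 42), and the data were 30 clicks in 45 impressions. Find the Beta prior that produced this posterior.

Beta is conjugate to the binomial likelihood: posterior = Beta(α+s, β+f).
Subtract the data counts: 42−30=12, 42−15=27.

Beta(12, 27)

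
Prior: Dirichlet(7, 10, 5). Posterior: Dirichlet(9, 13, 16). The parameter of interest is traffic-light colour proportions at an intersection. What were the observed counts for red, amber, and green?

For a Dirichlet(α) prior with multinomial counts c, the posterior is Dirichlet(α + c) componentwise.
Counts are posterior − prior componentwise: 9−7=2, 13−10=3, 16−5=11.

counts (2, 3, 11)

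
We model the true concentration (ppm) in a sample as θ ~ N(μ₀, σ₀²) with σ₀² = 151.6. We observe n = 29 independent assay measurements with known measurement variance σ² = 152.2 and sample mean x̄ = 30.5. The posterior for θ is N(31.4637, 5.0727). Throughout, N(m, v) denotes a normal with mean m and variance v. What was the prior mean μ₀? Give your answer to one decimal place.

μ₀ = 59.3

The posterior mean is a precision-weighted average: μ_n = (τ₀μ₀ + τ_data·x̄)/(τ₀+τ_data), with τ₀=1/σ₀² and τ_data=n/σ².
Here τ₀ = 1/151.6 = 0.006596 and τ_data = 29/152.2 = 0.190539, so τ_n = 0.197135.
Rearranging for μ₀: μ₀ = (μ_n·τ_n − τ_data·x̄)/τ₀ = (31.4637·0.197135 − 0.190539·30.5) / 0.006596 = 0.391157/0.006596 ≈ 59.3.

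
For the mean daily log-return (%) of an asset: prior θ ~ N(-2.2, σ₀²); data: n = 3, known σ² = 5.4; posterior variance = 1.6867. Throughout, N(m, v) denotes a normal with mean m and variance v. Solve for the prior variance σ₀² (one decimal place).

For the Normal–Normal model with known σ², precisions add: τ_n = τ₀ + n/σ².
So 1/σ₀² = 1/1.6867 − 3/5.4 = 0.592874 − 0.555556 = 0.037318.
Hence σ₀² = 1/0.037318 ≈ 26.8.

σ₀² = 26.8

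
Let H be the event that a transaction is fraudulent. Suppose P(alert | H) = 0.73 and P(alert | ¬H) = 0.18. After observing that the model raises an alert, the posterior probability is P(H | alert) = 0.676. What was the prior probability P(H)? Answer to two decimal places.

In odds form, posterior odds = prior odds × likelihood ratio, so prior odds = posterior odds ÷ LR.
Posterior odds = 0.676/(1−0.676) = 2.0864. LR = 0.73/0.18 = 4.0556.
Prior odds = 2.0864/4.0556 = 0.5144, so P(H) = 0.5144/(1+0.5144) ≈ 0.34.

P(H) = 0.34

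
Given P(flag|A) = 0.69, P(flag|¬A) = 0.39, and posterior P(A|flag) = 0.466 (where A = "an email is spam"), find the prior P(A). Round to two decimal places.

P(A) = 0.33

In odds form, posterior odds = prior odds × likelihood ratio, so prior odds = posterior odds ÷ LR.
Posterior odds = 0.466/(1−0.466) = 0.8727. LR = 0.69/0.39 = 1.7692.
Prior odds = 0.8727/1.7692 = 0.4933, so P(A) = 0.4933/(1+0.4933) ≈ 0.33.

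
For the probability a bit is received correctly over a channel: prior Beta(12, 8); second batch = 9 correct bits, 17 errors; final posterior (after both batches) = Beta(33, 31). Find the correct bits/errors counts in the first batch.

12 correct bits and 6 errors

Because Beta–binomial updating is additive in the counts, the combined data contributed (α_post−α_prior, β_post−β_prior) successes and failures.
Total across both batches: 33−12=21 correct bits, 31−8=23 errors.
Subtract the second batch: 21−9=12 correct bits and 23−17=6 errors.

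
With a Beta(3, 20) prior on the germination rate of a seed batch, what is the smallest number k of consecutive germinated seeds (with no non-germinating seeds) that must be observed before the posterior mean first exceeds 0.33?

After k germinated seeds and 0 non-germinating seeds the posterior is Beta(3+k, 20), with mean (3+k)/(3+20+k).
Set (3+k)/(23+k) > 0.33 and solve: k > (0.33·23 − 3)/(1 − 0.33) = 6.851.
The smallest integer exceeding 6.851 is 7, and checking k=7: (10)/(30) = 0.3333 > 0.33.

k = 7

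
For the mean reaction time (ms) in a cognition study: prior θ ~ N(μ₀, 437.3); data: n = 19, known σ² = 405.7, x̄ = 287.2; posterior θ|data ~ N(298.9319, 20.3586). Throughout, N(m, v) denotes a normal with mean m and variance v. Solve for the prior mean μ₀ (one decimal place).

With known observation variance, the Normal–Normal posterior has precision τ_n = τ₀ + n/σ² and mean μ_n = (τ₀μ₀ + (n/σ²)x̄)/τ_n.
Here τ₀ = 1/437.3 = 0.002287 and τ_data = 19/405.7 = 0.046833, so τ_n = 0.049120.
Rearranging for μ₀: μ₀ = (μ_n·τ_n − τ_data·x̄)/τ₀ = (298.9319·0.049120 − 0.046833·287.2) / 0.002287 = 1.233097/0.002287 ≈ 539.2.

μ₀ = 539.2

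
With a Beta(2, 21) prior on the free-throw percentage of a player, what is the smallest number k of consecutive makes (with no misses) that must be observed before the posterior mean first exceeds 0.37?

After k makes and 0 misses the posterior is Beta(2+k, 21), with mean (2+k)/(2+21+k).
Set (2+k)/(23+k) > 0.37 and solve: k > (0.37·23 − 2)/(1 − 0.37) = 10.333.
The smallest integer exceeding 10.333 is 11.

k = 11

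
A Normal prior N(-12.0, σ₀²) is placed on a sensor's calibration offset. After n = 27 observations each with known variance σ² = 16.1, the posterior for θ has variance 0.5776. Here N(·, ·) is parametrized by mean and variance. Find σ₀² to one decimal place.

σ₀² = 18.4

For the Normal–Normal model with known σ², precisions add: τ_n = τ₀ + n/σ².
So 1/σ₀² = 1/0.5776 − 27/16.1 = 1.731302 − 1.677019 = 0.054283.
Hence σ₀² = 1/0.054283 ≈ 18.4.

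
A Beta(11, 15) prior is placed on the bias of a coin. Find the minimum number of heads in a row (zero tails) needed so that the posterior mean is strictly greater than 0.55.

k = 8

After k heads and 0 tails the posterior is Beta(11+k, 15), with mean (11+k)/(11+15+k).
Set (11+k)/(26+k) > 0.55 and solve: k > (0.55·26 − 11)/(1 − 0.55) = 7.333.
The smallest integer exceeding 7.333 is 8, and checking k=8: (19)/(34) = 0.5588 > 0.55.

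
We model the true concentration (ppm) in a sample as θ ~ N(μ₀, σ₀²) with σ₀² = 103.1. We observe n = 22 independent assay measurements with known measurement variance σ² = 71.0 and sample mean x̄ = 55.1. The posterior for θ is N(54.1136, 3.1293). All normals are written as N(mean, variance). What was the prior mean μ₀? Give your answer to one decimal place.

μ₀ = 22.6

The posterior mean is a precision-weighted average: μ_n = (τ₀μ₀ + τ_data·x̄)/(τ₀+τ_data), with τ₀=1/σ₀² and τ_data=n/σ².
Here τ₀ = 1/103.1 = 0.009699 and τ_data = 22/71.0 = 0.309859, so τ_n = 0.319558.
Rearranging for μ₀: μ₀ = (μ_n·τ_n − τ_data·x̄)/τ₀ = (54.1136·0.319558 − 0.309859·55.1) / 0.009699 = 0.219203/0.009699 ≈ 22.6.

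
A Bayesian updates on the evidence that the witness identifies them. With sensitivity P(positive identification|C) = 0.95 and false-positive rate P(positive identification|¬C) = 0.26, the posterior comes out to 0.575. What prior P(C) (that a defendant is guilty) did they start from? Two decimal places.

P(C) = 0.27

In odds form, posterior odds = prior odds × likelihood ratio, so prior odds = posterior odds ÷ LR.
Posterior odds = 0.575/(1−0.575) = 1.3529. LR = 0.95/0.26 = 3.6538.
Prior odds = 1.3529/3.6538 = 0.3703, so P(C) = 0.3703/(1+0.3703) ≈ 0.27.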